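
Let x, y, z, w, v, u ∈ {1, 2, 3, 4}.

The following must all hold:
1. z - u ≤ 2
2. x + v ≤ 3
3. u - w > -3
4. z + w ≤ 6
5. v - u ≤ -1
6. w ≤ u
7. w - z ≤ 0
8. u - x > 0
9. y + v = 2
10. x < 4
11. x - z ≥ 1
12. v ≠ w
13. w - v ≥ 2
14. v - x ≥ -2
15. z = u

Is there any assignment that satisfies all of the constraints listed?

Constraints 7, 11, 13, and 14 give x − z ≥ 1, z − w ≥ 0, w − v ≥ 2, v − x ≥ -2.
Adding all 4 inequalities: the left sides telescope to 0, and the right sides sum to 1 + 0 + 2 + (-2) = 1. So 0 ≥ 1, which is false.

Unsatisfiable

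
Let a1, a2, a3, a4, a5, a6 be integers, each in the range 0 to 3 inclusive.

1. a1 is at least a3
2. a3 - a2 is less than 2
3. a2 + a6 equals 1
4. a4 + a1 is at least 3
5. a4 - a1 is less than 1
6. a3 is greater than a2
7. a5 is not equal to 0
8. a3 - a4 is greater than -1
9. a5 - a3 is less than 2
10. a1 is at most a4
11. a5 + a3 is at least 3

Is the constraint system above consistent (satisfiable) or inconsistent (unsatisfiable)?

The assignment a1 = 2, a2 = 1, a3 = 2, a4 = 2, a5 = 1, a6 = 0 works:
  constraint 2 holds since a3 - a2 = 1.
  constraint 3 holds since a2 + a6 = 1.
The rest check out directly.

Satisfiable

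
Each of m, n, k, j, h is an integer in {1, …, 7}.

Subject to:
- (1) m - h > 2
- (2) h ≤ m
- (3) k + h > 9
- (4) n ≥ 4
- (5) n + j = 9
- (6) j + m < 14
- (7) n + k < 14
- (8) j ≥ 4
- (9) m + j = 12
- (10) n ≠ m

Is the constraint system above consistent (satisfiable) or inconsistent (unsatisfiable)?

Setting (m, n, k, j, h) = (7, 4, 7, 5, 3) satisfies everything: constraint 1: m - h = 4; constraint 3: k + h = 10; constraint 5: n + j = 9, and the others follow.

Satisfiable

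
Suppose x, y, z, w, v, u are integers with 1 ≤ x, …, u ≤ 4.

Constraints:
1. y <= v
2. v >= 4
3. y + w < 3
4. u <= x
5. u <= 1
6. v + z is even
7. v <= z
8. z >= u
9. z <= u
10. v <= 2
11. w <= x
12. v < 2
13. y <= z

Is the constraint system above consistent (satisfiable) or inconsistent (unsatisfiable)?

From constraints 2 and 7: z ≥ v and v ≥ 4, so z ≥ 4. From constraints 5 and 9: z ≤ u and u ≤ 1, so z ≤ 1. But 1 < 4, so no value of z works.

Unsatisfiable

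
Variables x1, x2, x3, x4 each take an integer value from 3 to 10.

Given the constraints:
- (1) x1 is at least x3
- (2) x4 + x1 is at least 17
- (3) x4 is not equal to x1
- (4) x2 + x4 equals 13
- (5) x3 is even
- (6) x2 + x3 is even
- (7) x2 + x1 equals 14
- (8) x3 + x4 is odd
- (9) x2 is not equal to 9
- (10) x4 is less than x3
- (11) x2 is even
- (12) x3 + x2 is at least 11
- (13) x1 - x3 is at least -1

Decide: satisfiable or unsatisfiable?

Setting (x1, x2, x3, x4) = (10, 4, 10, 9) satisfies everything: constraint 2: x4 + x1 = 19; constraint 4: x2 + x4 = 13; constraint 7: x2 + x1 = 14, and the others follow.

Satisfiable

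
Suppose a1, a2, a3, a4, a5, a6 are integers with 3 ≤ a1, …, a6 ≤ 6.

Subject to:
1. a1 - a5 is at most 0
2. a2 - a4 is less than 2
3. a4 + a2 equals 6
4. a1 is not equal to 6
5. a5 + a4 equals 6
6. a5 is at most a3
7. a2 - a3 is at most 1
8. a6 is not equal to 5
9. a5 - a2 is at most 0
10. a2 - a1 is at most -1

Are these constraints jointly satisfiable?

Constraints 1, 9, and 10 give a1 − a2 ≥ 1, a2 − a5 ≥ 0, a5 − a1 ≥ 0.
Adding all 3 inequalities: the left sides telescope to 0, and the right sides sum to 1 + 0 + 0 = 1. So 0 ≥ 1, which is false.

Unsatisfiable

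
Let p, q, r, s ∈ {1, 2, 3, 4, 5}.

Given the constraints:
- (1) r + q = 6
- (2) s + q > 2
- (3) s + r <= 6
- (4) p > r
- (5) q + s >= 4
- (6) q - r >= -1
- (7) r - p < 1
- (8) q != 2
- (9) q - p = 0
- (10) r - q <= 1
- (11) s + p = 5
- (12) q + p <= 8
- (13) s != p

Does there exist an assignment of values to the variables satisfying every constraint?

Satisfiable

Try p = 4, q = 4, r = 2, s = 1.
Check constraint 1: r + q = 6; constraint 2: s + q = 5. The remaining constraints are straightforward to verify.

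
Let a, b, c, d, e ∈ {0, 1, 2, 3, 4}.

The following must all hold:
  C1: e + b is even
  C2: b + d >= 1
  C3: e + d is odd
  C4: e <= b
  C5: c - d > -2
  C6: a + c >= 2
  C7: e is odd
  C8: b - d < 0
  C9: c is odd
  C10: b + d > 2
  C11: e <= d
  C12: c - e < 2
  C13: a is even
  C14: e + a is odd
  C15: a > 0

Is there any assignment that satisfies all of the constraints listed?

Satisfiable

The assignment a = 4, b = 1, c = 1, d = 2, e = 1 works:
  constraint 2 holds since b + d = 3.
  constraint 5 holds since c - d = -1.
  constraint 6 holds since a + c = 5.
The rest check out directly.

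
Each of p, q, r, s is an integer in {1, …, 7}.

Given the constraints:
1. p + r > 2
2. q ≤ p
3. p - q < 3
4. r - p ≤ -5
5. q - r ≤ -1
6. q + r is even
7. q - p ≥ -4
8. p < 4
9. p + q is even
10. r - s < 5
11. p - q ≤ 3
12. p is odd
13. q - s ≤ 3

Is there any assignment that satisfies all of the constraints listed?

Unsatisfiable

Constraints 4, 5, and 7 give p − r ≥ 5, r − q ≥ 1, q − p ≥ -4.
Adding all 3 inequalities: the left sides telescope to 0, and the right sides sum to 5 + 1 + (-4) = 2. So 0 ≥ 2, which is false.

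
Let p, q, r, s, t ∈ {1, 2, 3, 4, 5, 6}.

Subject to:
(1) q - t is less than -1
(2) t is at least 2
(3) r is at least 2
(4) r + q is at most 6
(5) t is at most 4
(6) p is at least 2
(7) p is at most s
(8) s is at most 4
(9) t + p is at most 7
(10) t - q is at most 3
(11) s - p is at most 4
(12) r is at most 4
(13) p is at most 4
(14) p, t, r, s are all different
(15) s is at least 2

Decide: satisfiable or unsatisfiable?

Constraints 2, 3, 5, 6, 8, 12, 13, and 15 confine each of p, t, r, s to the 3 values {2, …, 4}.
Constraint 14 requires all 4 of them to be distinct, but only 3 values are available — impossible by the pigeonhole principle.

Unsatisfiable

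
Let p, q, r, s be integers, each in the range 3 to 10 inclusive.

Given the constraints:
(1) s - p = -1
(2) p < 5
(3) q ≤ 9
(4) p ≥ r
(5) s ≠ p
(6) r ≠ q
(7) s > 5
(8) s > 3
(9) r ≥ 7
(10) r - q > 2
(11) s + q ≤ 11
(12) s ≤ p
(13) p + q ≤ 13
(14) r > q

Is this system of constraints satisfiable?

From constraints 4 and 9: p ≥ r and r ≥ 7, so p ≥ 7. From constraint 2: p ≤ 4. But 4 < 7, so no value of p works.

Unsatisfiable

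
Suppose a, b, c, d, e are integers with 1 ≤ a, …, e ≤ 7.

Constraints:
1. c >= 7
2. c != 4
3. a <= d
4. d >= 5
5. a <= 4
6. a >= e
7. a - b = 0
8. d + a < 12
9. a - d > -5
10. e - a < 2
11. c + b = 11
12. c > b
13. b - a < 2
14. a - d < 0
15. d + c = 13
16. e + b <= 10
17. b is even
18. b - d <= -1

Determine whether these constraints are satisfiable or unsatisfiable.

Take a = 4, b = 4, c = 7, d = 6, e = 4. Then constraint 7: a - b = 0; constraint 8: d + a = 10, and every other listed constraint is also met.

Satisfiable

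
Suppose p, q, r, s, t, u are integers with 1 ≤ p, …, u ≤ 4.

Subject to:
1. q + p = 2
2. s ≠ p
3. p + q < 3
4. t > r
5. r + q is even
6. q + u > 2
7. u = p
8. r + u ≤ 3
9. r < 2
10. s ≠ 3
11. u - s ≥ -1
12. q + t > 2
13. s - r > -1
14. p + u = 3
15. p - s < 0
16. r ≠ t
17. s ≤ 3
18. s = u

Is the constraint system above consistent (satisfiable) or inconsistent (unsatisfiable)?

Unsatisfiable

From constraints 7 and 18, s = u = p, so s = p. But constraint 2 says s ≠ p. Contradiction.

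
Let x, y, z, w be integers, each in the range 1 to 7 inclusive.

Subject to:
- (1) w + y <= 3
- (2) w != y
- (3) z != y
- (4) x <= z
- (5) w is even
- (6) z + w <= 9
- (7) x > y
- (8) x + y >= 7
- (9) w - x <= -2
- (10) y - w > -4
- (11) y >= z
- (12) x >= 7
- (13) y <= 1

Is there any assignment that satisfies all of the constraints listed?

From constraints 4 and 12: z ≥ x and x ≥ 7, so z ≥ 7. From constraints 11 and 13: z ≤ y and y ≤ 1, so z ≤ 1. But 1 < 7, so no value of z works.

Unsatisfiable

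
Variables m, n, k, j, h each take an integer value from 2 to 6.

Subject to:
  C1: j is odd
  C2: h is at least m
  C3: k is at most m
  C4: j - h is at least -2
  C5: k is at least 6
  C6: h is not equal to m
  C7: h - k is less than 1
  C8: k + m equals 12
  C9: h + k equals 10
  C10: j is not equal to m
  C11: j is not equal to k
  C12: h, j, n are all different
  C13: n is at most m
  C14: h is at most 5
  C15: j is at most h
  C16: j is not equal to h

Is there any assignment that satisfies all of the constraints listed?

From constraints 3 and 5: m ≥ k and k ≥ 6, so m ≥ 6. From constraints 2 and 14: m ≤ h and h ≤ 5, so m ≤ 5. But 5 < 6, so no value of m works.

Unsatisfiable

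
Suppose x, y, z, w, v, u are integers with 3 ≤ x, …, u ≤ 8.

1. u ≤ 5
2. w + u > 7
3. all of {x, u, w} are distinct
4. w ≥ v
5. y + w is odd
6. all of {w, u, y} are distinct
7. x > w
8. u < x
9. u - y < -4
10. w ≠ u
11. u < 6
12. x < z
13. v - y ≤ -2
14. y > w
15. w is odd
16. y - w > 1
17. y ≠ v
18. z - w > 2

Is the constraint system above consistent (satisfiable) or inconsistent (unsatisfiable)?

Satisfiable

Take x = 6, y = 8, z = 8, w = 5, v = 4, u = 3. Then constraint 2: w + u = 8; constraint 9: u - y = -5; constraint 13: v - y = -4, and every other listed constraint is also met.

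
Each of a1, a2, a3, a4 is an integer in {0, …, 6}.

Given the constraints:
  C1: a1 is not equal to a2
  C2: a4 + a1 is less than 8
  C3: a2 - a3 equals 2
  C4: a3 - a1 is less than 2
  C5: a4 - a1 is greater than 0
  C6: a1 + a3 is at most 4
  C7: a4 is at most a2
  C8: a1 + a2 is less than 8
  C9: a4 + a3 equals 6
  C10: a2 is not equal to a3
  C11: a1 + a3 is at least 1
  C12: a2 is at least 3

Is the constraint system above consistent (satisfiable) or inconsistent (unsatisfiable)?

Try a1 = 1, a2 = 4, a3 = 2, a4 = 4.
Check constraint 2: a4 + a1 = 5; constraint 3: a2 - a3 = 2; constraint 4: a3 - a1 = 1. The remaining constraints are straightforward to verify.

Satisfiable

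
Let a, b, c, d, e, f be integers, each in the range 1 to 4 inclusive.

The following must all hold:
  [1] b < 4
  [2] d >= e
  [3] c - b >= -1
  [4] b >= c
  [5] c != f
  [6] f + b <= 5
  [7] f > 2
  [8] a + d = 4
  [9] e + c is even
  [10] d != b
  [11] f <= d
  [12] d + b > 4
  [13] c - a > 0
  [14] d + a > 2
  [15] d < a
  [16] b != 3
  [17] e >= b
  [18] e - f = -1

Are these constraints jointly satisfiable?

Constraints 2, 4, 13, 15, and 17 give b ≤ e, e ≤ d, d < a, a < c, c ≤ b. Chaining: b ≤ e ≤ d < a < c ≤ b, which forces b < b — impossible.

Unsatisfiable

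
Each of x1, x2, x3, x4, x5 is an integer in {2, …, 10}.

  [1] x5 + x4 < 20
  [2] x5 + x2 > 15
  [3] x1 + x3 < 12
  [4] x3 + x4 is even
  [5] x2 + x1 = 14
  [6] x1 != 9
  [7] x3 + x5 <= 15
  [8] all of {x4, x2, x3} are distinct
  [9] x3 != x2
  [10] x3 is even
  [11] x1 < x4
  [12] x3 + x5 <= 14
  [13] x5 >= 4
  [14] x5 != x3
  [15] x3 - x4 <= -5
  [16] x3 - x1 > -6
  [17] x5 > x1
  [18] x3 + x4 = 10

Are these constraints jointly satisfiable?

Satisfiable

Setting (x1, x2, x3, x4, x5) = (7, 7, 2, 8, 10) satisfies everything: constraint 1: x5 + x4 = 18; constraint 2: x5 + x2 = 17; constraint 3: x1 + x3 = 9, and the others follow.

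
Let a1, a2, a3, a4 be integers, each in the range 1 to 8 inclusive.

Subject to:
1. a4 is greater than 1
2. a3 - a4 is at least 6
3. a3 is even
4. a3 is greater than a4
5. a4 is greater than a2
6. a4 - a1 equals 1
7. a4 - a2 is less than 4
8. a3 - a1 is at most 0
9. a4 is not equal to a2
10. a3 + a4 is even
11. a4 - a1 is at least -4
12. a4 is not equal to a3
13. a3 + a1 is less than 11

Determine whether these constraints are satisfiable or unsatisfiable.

Unsatisfiable

Constraints 2, 8, and 11 give a4 − a1 ≥ -4, a1 − a3 ≥ 0, a3 − a4 ≥ 6.
Adding all 3 inequalities: the left sides telescope to 0, and the right sides sum to (-4) + 0 + 6 = 2. So 0 ≥ 2, which is false.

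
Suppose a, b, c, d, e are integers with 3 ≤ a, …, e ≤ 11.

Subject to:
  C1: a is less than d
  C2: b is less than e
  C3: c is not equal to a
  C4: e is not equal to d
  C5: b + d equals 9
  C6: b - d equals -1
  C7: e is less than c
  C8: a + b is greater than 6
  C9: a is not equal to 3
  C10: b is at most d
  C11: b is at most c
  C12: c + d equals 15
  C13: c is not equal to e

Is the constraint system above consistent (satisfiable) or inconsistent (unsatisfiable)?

Satisfiable

The assignment a = 4, b = 4, c = 10, d = 5, e = 9 works:
  constraint 5 holds since b + d = 9.
  constraint 6 holds since b - d = -1.
  constraint 8 holds since a + b = 8.
The rest check out directly.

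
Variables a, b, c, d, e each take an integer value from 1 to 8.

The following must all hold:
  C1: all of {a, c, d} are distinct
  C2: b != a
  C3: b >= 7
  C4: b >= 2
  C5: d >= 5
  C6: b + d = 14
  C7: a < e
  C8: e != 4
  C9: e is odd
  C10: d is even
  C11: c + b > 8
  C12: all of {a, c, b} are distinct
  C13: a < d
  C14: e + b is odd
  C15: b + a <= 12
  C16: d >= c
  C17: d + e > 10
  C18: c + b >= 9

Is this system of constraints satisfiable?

Satisfiable

Try a = 2, b = 8, c = 1, d = 6, e = 5.
Check constraint 6: b + d = 14; constraint 11: c + b = 9. The remaining constraints are straightforward to verify.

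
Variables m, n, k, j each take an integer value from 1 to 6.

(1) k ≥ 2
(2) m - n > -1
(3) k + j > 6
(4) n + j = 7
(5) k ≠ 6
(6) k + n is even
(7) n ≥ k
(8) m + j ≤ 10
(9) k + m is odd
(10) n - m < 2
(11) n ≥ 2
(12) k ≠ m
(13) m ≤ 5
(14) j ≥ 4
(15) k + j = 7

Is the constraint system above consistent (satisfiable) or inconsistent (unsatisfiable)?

One satisfying assignment is m = 4, n = 3, k = 3, j = 4.
For the less obvious constraints — constraint 2: m - n = 1; constraint 3: k + j = 7; constraint 4: n + j = 7 — and the others hold by inspection.

Satisfiable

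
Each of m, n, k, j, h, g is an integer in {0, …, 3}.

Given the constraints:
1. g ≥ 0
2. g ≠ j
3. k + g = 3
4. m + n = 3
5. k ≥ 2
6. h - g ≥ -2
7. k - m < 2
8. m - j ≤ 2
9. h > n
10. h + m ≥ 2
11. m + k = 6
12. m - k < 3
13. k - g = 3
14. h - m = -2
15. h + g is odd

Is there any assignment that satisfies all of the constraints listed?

The assignment m = 3, n = 0, k = 3, j = 3, h = 1, g = 0 works:
  constraint 3 holds since k + g = 3.
  constraint 4 holds since m + n = 3.
The rest check out directly.

Satisfiable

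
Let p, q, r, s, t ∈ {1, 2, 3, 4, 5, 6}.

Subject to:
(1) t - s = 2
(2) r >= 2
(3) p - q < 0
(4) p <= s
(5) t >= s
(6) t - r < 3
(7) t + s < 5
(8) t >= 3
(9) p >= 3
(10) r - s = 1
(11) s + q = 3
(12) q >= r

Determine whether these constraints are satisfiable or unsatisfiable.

Unsatisfiable

From constraints 4 and 9: s ≥ p ≥ 3. From constraints 2 and 12: q ≥ r ≥ 2. Hence s + q ≥ 5. But constraint 11 requires s + q = 3, and 3 < 5. Contradiction.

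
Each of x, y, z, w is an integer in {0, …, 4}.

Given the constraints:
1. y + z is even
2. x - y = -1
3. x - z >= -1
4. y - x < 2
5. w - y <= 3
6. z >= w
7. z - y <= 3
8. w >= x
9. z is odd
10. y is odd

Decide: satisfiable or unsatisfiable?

Try x = 0, y = 1, z = 1, w = 1.
Check constraint 2: x - y = -1; constraint 3: x - z = -1. The remaining constraints are straightforward to verify.

Satisfiable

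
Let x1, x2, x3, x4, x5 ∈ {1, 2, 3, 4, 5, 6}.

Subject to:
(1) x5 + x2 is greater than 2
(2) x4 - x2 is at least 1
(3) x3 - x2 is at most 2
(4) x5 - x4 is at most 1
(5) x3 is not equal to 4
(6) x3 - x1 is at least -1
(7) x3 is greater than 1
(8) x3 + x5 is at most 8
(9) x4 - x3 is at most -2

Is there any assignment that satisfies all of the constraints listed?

Unsatisfiable

Constraints 2, 3, and 9 give x2 − x3 ≥ -2, x3 − x4 ≥ 2, x4 − x2 ≥ 1.
Adding all 3 inequalities: the left sides telescope to 0, and the right sides sum to (-2) + 2 + 1 = 1. So 0 ≥ 1, which is false.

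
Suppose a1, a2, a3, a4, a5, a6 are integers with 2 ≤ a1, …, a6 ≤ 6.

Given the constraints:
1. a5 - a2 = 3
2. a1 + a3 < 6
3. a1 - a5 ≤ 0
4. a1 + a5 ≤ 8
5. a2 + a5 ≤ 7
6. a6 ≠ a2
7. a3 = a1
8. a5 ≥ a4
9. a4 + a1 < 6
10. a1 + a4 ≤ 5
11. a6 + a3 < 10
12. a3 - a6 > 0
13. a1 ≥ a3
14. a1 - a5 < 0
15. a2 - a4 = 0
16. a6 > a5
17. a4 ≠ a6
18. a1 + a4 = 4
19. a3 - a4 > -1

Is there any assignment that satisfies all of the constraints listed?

Unsatisfiable

Constraints 12, 13, 14, and 16 give a6 < a3, a3 ≤ a1, a1 < a5, a5 < a6. Chaining: a6 < a3 ≤ a1 < a5 < a6, which forces a6 < a6 — impossible.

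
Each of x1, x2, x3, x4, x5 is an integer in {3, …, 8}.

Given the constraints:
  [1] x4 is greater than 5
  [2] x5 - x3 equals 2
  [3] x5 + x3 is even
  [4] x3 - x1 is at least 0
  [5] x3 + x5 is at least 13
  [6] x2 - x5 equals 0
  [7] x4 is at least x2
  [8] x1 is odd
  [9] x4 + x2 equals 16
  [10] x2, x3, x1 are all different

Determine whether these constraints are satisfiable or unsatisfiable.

Setting (x1, x2, x3, x4, x5) = (5, 8, 6, 8, 8) satisfies everything: constraint 2: x5 - x3 = 2; constraint 4: x3 - x1 = 1; constraint 5: x3 + x5 = 14, and the others follow.

Satisfiable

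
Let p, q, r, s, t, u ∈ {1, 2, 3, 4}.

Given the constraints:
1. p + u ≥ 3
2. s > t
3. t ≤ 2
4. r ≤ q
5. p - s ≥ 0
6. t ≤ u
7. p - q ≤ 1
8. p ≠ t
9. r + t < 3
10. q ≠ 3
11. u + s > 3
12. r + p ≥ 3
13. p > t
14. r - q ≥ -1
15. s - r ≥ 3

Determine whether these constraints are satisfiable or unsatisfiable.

Constraints 5, 7, 14, and 15 give r − q ≥ -1, q − p ≥ -1, p − s ≥ 0, s − r ≥ 3.
Adding all 4 inequalities: the left sides telescope to 0, and the right sides sum to (-1) + (-1) + 0 + 3 = 1. So 0 ≥ 1, which is false.

Unsatisfiable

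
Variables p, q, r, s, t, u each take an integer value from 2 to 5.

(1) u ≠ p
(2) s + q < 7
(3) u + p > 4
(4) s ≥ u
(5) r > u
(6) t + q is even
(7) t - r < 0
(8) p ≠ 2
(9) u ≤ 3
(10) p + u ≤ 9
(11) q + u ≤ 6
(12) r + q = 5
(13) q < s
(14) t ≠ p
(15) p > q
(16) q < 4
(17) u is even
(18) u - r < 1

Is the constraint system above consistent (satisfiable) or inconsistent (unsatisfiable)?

Satisfiable

One satisfying assignment is p = 5, q = 2, r = 3, s = 4, t = 2, u = 2.
For the less obvious constraints — constraint 2: s + q = 6; constraint 3: u + p = 7; constraint 7: t - r = -1 — and the others hold by inspection.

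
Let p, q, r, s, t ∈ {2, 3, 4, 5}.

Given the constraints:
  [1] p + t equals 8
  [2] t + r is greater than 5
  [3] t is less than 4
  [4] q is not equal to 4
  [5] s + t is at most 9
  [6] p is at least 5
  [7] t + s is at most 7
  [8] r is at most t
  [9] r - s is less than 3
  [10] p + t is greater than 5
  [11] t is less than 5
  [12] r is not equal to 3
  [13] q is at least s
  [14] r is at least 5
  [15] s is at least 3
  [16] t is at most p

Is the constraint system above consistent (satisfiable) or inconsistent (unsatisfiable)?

From constraint 6: p ≥ 5. From constraints 8 and 14: t ≥ r ≥ 5. Hence p + t ≥ 10. But constraint 1 requires p + t = 8, and 8 < 10. Contradiction.

Unsatisfiable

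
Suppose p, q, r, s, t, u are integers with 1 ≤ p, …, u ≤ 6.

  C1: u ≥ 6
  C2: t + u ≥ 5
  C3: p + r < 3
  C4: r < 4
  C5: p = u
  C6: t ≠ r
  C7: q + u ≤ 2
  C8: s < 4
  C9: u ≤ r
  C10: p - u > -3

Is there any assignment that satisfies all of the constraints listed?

Unsatisfiable

From constraints 1 and 9: r ≥ u and u ≥ 6, so r ≥ 6. From constraint 4: r ≤ 3. But 3 < 6, so no value of r works.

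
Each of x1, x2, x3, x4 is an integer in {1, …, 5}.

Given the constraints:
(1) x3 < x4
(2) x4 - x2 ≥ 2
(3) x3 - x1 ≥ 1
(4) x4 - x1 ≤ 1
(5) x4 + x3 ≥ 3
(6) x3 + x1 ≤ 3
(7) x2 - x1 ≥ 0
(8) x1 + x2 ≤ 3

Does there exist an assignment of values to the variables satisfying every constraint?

Constraints 2, 4, and 7 give x2 − x1 ≥ 0, x1 − x4 ≥ -1, x4 − x2 ≥ 2.
Adding all 3 inequalities: the left sides telescope to 0, and the right sides sum to 0 + (-1) + 2 = 1. So 0 ≥ 1, which is false.

Unsatisfiable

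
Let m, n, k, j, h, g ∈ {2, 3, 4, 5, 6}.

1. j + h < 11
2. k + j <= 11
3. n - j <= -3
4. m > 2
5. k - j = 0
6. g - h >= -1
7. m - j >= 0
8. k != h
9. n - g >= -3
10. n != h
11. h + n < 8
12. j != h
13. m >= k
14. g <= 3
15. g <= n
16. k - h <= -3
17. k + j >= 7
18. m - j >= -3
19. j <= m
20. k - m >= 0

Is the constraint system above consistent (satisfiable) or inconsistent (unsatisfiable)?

Unsatisfiable

Constraints 3, 6, 7, 9, 16, and 20 give j − n ≥ 3, n − g ≥ -3, g − h ≥ -1, h − k ≥ 3, k − m ≥ 0, m − j ≥ 0.
Adding all 6 inequalities: the left sides telescope to 0, and the right sides sum to 3 + (-3) + (-1) + 3 + 0 + 0 = 2. So 0 ≥ 2, which is false.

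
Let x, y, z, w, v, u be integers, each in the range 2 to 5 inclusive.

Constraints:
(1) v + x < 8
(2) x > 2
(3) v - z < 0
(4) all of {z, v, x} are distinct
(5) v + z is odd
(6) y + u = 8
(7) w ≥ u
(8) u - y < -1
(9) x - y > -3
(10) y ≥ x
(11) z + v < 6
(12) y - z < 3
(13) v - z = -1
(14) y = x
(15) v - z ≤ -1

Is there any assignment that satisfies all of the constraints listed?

Satisfiable

Take x = 5, y = 5, z = 3, w = 4, v = 2, u = 3. Then constraint 1: v + x = 7; constraint 3: v - z = -1; constraint 6: y + u = 8, and every other listed constraint is also met.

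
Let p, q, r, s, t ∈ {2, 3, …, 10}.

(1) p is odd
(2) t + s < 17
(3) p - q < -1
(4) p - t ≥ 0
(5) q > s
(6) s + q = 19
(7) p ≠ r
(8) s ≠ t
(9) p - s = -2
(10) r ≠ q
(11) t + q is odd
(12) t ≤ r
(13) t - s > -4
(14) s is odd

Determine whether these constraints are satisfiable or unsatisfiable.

Take p = 7, q = 10, r = 8, s = 9, t = 7. Then constraint 2: t + s = 16; constraint 3: p - q = -3, and every other listed constraint is also met.

Satisfiable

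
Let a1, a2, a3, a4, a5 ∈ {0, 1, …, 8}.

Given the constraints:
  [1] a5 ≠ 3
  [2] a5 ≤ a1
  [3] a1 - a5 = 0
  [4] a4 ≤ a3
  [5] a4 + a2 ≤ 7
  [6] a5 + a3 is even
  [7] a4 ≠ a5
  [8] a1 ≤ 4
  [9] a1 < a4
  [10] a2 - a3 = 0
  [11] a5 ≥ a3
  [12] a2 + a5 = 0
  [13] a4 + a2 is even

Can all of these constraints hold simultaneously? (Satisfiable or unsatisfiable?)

Unsatisfiable

Constraints 2, 4, 9, and 11 give a4 ≤ a3, a3 ≤ a5, a5 ≤ a1, a1 < a4. Chaining: a4 ≤ a3 ≤ a5 ≤ a1 < a4, which forces a4 < a4 — impossible.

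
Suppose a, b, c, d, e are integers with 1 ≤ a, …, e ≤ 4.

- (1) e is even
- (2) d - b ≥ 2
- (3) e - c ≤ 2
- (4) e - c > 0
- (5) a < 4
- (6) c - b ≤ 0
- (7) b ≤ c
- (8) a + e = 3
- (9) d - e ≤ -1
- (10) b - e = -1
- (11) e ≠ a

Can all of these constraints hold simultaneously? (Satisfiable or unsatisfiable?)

Constraints 2, 3, 6, and 9 give d − b ≥ 2, b − c ≥ 0, c − e ≥ -2, e − d ≥ 1.
Adding all 4 inequalities: the left sides telescope to 0, and the right sides sum to 2 + 0 + (-2) + 1 = 1. So 0 ≥ 1, which is false.

Unsatisfiable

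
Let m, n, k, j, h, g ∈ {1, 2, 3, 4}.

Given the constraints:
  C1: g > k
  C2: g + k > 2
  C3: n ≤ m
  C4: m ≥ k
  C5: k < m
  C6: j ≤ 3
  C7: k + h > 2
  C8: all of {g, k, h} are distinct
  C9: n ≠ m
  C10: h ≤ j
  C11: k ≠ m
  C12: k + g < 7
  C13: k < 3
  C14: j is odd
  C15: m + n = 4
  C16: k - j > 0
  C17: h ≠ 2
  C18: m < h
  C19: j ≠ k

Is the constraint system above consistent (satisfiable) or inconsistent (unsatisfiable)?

Constraints 5, 10, 16, and 18 give j < k, k < m, m < h, h ≤ j. Chaining: j < k < m < h ≤ j, which forces j < j — impossible.

Unsatisfiable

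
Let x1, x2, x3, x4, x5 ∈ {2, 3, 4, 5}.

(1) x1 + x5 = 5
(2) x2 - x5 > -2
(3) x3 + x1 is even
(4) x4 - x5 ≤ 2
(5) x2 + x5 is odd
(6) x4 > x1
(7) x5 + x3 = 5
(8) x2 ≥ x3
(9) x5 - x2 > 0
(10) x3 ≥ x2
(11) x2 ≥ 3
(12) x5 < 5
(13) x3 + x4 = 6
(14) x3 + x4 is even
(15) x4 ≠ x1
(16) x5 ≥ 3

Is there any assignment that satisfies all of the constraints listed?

Unsatisfiable

From constraint 16: x5 ≥ 3. From constraints 10 and 11: x3 ≥ x2 ≥ 3. Hence x5 + x3 ≥ 6. But constraint 7 requires x5 + x3 = 5, and 5 < 6. Contradiction.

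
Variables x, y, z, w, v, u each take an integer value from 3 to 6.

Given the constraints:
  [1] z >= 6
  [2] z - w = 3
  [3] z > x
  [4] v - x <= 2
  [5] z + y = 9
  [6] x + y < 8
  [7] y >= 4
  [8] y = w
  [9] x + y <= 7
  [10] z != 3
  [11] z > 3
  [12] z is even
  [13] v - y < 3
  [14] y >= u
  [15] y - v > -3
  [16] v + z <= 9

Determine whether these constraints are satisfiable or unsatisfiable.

Unsatisfiable

From constraint 1: z ≥ 6. From constraint 7: y ≥ 4. Hence z + y ≥ 10. But constraint 5 requires z + y = 9, and 9 < 10. Contradiction.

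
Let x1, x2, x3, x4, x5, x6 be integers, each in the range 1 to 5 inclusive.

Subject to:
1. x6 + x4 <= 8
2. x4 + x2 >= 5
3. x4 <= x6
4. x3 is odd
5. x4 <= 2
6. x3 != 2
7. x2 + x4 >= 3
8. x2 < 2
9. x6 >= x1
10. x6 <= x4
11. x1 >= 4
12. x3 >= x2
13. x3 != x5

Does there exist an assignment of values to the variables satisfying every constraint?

From constraints 9 and 11: x6 ≥ x1 and x1 ≥ 4, so x6 ≥ 4. From constraints 5 and 10: x6 ≤ x4 and x4 ≤ 2, so x6 ≤ 2. But 2 < 4, so no value of x6 works.

Unsatisfiable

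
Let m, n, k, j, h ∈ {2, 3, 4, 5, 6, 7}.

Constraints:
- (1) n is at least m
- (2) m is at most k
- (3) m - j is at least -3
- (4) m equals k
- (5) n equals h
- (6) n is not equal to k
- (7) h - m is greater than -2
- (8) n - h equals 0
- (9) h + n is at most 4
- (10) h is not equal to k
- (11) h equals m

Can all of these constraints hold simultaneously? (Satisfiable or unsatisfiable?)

From constraints 4, 5, and 11, n = h = m = k, so n = k. But constraint 6 says n ≠ k. Contradiction.

Unsatisfiable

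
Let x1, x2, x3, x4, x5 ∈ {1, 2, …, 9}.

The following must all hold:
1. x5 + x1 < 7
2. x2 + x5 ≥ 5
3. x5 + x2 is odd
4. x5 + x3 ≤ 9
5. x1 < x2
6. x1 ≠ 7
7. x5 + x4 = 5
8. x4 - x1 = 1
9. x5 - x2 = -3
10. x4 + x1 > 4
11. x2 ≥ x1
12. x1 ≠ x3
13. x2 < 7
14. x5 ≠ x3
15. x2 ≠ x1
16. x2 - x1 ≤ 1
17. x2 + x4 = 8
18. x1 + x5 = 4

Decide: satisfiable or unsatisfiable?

Try x1 = 3, x2 = 4, x3 = 8, x4 = 4, x5 = 1.
Check constraint 1: x5 + x1 = 4; constraint 2: x2 + x5 = 5; constraint 4: x5 + x3 = 9. The remaining constraints are straightforward to verify.

Satisfiable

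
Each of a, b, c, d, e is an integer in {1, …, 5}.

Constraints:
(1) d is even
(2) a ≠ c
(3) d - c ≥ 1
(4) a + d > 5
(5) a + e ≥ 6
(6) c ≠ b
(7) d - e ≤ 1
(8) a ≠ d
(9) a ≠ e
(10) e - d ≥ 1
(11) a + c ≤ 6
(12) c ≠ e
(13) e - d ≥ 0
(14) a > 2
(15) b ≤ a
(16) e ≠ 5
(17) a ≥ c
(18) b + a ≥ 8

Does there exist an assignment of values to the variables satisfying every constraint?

Satisfiable

The assignment a = 5, b = 5, c = 1, d = 2, e = 3 works:
  constraint 3 holds since d - c = 1.
  constraint 4 holds since a + d = 7.
  constraint 5 holds since a + e = 8.
The rest check out directly.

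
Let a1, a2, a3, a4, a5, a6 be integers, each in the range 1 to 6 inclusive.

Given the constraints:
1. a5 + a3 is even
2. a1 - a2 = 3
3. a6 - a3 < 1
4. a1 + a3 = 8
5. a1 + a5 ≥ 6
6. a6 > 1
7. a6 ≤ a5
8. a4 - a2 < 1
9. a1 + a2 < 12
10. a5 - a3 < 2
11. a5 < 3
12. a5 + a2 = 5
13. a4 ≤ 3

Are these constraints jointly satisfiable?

One satisfying assignment is a1 = 6, a2 = 3, a3 = 2, a4 = 1, a5 = 2, a6 = 2.
For the less obvious constraints — constraint 2: a1 - a2 = 3; constraint 3: a6 - a3 = 0; constraint 4: a1 + a3 = 8 — and the others hold by inspection.

Satisfiable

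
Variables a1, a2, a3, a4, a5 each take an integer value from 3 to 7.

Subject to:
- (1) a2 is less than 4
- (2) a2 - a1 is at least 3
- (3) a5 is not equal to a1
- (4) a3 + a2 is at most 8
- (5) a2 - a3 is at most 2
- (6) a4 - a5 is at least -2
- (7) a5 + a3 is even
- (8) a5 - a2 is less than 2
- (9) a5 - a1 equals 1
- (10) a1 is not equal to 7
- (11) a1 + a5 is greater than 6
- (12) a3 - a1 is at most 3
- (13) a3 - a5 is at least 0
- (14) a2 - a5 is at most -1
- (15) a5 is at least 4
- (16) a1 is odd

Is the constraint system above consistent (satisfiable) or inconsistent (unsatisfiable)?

Unsatisfiable

Constraints 2, 12, 13, and 14 give a1 − a3 ≥ -3, a3 − a5 ≥ 0, a5 − a2 ≥ 1, a2 − a1 ≥ 3.
Adding all 4 inequalities: the left sides telescope to 0, and the right sides sum to (-3) + 0 + 1 + 3 = 1. So 0 ≥ 1, which is false.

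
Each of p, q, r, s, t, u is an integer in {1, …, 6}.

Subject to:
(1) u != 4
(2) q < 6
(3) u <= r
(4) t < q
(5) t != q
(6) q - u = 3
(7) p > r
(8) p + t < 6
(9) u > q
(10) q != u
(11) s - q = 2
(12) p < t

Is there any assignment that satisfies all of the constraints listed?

Unsatisfiable

Constraints 3, 4, 7, 9, and 12 give p < t, t < q, q < u, u ≤ r, r < p. Chaining: p < t < q < u ≤ r < p, which forces p < p — impossible.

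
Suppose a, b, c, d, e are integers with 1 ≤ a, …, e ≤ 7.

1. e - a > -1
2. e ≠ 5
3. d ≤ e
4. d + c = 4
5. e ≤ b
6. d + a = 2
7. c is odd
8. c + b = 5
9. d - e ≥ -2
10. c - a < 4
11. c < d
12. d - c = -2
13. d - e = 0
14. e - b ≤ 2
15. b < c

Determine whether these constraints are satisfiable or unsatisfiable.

Constraints 3, 5, 11, and 15 give b < c, c < d, d ≤ e, e ≤ b. Chaining: b < c < d ≤ e ≤ b, which forces b < b — impossible.

Unsatisfiable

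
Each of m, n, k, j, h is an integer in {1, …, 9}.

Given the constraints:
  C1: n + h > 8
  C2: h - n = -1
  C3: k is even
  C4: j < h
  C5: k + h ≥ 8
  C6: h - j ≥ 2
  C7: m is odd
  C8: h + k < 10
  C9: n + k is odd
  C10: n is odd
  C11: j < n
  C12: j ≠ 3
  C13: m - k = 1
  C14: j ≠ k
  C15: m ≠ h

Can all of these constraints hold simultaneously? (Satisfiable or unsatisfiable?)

The assignment m = 5, n = 5, k = 4, j = 2, h = 4 works:
  constraint 1 holds since n + h = 9.
  constraint 2 holds since h - n = -1.
The rest check out directly.

Satisfiable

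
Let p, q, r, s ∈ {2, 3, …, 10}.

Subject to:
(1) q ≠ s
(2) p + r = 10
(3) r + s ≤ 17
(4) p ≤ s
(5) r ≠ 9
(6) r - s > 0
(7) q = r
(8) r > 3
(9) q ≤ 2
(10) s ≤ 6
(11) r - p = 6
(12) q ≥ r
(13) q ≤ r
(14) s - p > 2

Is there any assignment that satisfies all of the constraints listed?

Unsatisfiable

From constraints 4 and 10: p ≤ s ≤ 6. From constraints 9 and 12: r ≤ q ≤ 2. Hence p + r ≤ 8. But constraint 2 requires p + r = 10, and 10 > 8. Contradiction.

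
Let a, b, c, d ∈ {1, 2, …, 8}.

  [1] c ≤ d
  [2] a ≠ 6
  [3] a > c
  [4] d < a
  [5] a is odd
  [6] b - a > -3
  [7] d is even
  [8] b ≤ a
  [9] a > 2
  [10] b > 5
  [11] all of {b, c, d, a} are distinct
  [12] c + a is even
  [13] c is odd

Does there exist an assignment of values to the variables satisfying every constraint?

Satisfiable

Setting (a, b, c, d) = (7, 6, 1, 2) satisfies everything: constraint 6: b - a = -1; constraint 11: values 6, 1, 2, 7 are distinct, and the others follow.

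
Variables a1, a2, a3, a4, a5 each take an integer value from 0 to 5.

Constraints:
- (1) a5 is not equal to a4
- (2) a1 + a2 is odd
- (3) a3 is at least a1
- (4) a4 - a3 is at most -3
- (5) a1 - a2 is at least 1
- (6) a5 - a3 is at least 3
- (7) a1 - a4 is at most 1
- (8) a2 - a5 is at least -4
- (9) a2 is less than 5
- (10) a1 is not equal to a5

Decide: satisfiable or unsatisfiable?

Unsatisfiable

Constraints 4, 5, 6, 7, and 8 give a4 − a1 ≥ -1, a1 − a2 ≥ 1, a2 − a5 ≥ -4, a5 − a3 ≥ 3, a3 − a4 ≥ 3.
Adding all 5 inequalities: the left sides telescope to 0, and the right sides sum to (-1) + 1 + (-4) + 3 + 3 = 2. So 0 ≥ 2, which is false.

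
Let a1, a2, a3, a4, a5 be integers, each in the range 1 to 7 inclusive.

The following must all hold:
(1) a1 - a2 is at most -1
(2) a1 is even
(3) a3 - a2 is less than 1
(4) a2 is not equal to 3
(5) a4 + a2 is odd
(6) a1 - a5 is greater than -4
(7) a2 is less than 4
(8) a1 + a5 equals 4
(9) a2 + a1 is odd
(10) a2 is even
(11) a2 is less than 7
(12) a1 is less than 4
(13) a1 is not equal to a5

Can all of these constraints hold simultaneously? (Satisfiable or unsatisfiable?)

Constraint 10 makes a2 even and constraint 2 makes a1 even, so a2 + a1 must be even. Constraint 9 says a2 + a1 is odd — contradiction.

Unsatisfiable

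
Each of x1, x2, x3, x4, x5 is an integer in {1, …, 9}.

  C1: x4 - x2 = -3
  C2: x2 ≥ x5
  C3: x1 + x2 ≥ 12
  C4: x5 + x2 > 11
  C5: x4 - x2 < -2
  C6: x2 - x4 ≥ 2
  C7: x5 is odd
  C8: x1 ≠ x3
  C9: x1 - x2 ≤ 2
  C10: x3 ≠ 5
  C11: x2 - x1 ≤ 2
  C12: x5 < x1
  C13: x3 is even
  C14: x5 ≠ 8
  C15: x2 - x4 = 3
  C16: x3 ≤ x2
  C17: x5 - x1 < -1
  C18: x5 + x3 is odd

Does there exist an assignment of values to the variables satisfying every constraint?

One satisfying assignment is x1 = 7, x2 = 8, x3 = 6, x4 = 5, x5 = 5.
For the less obvious constraints — constraint 1: x4 - x2 = -3; constraint 3: x1 + x2 = 15 — and the others hold by inspection.

Satisfiable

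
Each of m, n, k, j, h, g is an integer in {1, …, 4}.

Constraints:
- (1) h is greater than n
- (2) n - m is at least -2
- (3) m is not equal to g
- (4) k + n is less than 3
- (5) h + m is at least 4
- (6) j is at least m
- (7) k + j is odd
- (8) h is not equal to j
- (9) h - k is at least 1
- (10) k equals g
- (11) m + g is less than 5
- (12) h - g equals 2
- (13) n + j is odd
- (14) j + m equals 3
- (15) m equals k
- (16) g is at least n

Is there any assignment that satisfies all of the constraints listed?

Unsatisfiable

From constraints 10 and 15, m = k = g, so m = g. But constraint 3 says m ≠ g. Contradiction.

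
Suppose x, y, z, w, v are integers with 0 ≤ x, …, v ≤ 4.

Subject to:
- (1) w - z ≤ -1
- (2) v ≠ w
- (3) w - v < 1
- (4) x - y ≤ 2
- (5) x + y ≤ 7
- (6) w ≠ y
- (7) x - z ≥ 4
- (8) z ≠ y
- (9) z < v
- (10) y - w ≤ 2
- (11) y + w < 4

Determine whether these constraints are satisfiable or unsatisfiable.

Constraints 1, 4, 7, and 10 give z − w ≥ 1, w − y ≥ -2, y − x ≥ -2, x − z ≥ 4.
Adding all 4 inequalities: the left sides telescope to 0, and the right sides sum to 1 + (-2) + (-2) + 4 = 1. So 0 ≥ 1, which is false.

Unsatisfiable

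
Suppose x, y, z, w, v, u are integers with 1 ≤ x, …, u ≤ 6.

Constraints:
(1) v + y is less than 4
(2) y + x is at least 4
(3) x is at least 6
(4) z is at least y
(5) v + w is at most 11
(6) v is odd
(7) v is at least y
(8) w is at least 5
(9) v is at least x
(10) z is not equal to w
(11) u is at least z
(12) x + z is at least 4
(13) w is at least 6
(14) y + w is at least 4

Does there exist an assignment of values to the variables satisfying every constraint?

From constraints 3 and 9: v ≥ x ≥ 6. From constraint 13: w ≥ 6. Hence v + w ≥ 12. But constraint 5 requires v + w ≤ 11, and 11 < 12. Contradiction.

Unsatisfiable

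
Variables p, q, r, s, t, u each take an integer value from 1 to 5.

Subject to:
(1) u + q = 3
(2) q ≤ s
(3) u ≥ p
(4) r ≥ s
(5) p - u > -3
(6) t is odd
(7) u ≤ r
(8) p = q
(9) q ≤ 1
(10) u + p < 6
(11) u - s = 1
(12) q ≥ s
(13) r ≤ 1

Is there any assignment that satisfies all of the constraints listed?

From constraints 7 and 13: u ≤ r ≤ 1. From constraint 9: q ≤ 1. Hence u + q ≤ 2. But constraint 1 requires u + q = 3, and 3 > 2. Contradiction.

Unsatisfiable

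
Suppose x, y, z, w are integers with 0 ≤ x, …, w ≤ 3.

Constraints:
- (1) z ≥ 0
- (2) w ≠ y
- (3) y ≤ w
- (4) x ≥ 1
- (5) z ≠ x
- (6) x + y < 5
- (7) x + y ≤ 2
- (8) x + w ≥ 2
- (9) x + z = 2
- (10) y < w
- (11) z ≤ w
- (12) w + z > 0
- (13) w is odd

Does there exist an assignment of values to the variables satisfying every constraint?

The assignment x = 2, y = 0, z = 0, w = 3 works:
  constraint 6 holds since x + y = 2.
  constraint 7 holds since x + y = 2.
  constraint 8 holds since x + w = 5.
The rest check out directly.

Satisfiable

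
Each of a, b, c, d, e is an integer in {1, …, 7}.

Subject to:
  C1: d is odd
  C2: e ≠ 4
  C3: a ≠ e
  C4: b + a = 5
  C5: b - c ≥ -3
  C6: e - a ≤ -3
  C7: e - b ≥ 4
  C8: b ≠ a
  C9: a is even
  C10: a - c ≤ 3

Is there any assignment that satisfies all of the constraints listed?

Constraints 5, 6, 7, and 10 give c − a ≥ -3, a − e ≥ 3, e − b ≥ 4, b − c ≥ -3.
Adding all 4 inequalities: the left sides telescope to 0, and the right sides sum to (-3) + 3 + 4 + (-3) = 1. So 0 ≥ 1, which is false.

Unsatisfiable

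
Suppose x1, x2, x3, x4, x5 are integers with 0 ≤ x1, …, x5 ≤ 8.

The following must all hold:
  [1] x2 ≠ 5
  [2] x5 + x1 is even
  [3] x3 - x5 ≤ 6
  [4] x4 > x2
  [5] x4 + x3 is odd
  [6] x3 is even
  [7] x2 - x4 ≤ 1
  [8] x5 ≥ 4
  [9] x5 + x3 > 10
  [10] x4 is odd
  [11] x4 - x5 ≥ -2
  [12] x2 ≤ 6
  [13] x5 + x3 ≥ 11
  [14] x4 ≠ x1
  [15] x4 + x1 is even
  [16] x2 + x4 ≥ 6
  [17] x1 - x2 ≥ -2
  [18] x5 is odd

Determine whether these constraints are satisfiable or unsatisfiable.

Satisfiable

Setting (x1, x2, x3, x4, x5) = (1, 3, 8, 5, 5) satisfies everything: constraint 3: x3 - x5 = 3; constraint 7: x2 - x4 = -2, and the others follow.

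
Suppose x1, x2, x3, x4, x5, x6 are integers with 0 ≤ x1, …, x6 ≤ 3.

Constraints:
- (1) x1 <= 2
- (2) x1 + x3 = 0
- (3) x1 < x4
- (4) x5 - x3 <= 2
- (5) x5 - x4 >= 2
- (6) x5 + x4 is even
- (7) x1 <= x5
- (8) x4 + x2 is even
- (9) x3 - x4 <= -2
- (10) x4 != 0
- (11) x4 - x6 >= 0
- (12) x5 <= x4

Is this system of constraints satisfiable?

Unsatisfiable

Constraints 4, 5, and 9 give x4 − x3 ≥ 2, x3 − x5 ≥ -2, x5 − x4 ≥ 2.
Adding all 3 inequalities: the left sides telescope to 0, and the right sides sum to 2 + (-2) + 2 = 2. So 0 ≥ 2, which is false.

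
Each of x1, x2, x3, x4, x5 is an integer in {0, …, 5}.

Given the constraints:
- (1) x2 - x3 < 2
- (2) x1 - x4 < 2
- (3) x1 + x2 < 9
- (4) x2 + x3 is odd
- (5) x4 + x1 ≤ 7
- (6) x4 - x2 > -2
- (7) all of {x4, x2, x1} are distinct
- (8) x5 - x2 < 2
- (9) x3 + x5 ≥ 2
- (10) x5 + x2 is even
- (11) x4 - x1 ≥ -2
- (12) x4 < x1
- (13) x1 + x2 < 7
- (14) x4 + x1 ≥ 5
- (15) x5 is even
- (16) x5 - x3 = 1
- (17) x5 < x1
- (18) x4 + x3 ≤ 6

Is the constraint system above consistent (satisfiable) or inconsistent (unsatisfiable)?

Take x1 = 4, x2 = 2, x3 = 1, x4 = 3, x5 = 2. Then constraint 1: x2 - x3 = 1; constraint 2: x1 - x4 = 1; constraint 3: x1 + x2 = 6, and every other listed constraint is also met.

Satisfiable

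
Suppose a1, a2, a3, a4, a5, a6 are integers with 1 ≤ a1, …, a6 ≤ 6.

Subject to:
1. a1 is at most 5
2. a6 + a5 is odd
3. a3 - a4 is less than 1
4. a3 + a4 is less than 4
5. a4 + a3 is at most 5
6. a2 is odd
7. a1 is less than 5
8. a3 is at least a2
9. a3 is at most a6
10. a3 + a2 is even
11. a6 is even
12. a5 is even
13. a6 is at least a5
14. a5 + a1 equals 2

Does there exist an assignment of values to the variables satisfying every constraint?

Unsatisfiable

Constraint 11 makes a6 even and constraint 12 makes a5 even, so a6 + a5 must be even. Constraint 2 says a6 + a5 is odd — contradiction.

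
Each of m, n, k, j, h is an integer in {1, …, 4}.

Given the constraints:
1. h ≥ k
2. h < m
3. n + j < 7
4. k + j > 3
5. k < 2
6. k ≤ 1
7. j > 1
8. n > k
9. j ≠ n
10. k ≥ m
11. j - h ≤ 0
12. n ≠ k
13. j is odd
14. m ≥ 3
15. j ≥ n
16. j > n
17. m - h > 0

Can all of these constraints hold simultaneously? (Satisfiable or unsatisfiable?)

Unsatisfiable

Constraints 2, 8, 10, 11, and 16 give h < m, m ≤ k, k < n, n < j, j ≤ h. Chaining: h < m ≤ k < n < j ≤ h, which forces h < h — impossible.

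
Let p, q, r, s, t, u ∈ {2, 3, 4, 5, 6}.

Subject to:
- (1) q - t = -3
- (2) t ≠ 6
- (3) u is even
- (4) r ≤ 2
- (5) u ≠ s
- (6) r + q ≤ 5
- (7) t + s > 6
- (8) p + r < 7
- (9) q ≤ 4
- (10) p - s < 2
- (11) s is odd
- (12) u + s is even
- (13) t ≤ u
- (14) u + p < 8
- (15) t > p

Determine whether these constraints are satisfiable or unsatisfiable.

Constraint 3 makes u even and constraint 11 makes s odd, so u + s must be odd. Constraint 12 says u + s is even — contradiction.

Unsatisfiable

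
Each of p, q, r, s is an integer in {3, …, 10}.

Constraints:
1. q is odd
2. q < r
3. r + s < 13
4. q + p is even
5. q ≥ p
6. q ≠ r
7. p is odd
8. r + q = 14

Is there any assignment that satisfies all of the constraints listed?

Try p = 3, q = 5, r = 9, s = 3.
Check constraint 3: r + s = 12; constraint 8: r + q = 14. The remaining constraints are straightforward to verify.

Satisfiable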